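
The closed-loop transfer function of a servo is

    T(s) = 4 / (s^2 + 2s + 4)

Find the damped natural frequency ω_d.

ω_d ≈ 1.732 rad/s

Comparing s^2 + 2s + 4 to s^2 + 2ζωₙs + ωₙ²: ωₙ = 2 rad/s and ζ = 2/(2·2) = 0.5.
ζωₙ = 2/2 = 1, so ω_d = ωₙ√(1−ζ²) = √(ωₙ² − (ζωₙ)²) = √(4 − 1²) = √3 ≈ 1.732 rad/s.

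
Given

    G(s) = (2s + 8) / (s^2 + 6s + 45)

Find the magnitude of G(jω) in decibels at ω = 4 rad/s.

|G(j4)|_dB ≈ -10.4 dB

Substitute s = j4: numerator = 8 + j8, denominator = 29 + j24.
|G(j4)| = |8 + j8| / |29 + j24| = 11.314 / 37.643 ≈ 0.3006.
In decibels: 20·log₁₀(0.3006) ≈ -10.4 dB.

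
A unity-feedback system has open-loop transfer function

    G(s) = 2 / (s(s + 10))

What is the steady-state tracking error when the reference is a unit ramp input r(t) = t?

G(s) has one pole at the origin.
This is a Type 1 system. Kv = lim_{s→0} s·G(s) = 2/10 = 1/5.
e_ss = 1/Kv = 1/(1/5) = 5.

e_ss = 5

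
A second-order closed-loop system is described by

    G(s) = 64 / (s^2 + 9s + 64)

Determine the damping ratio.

Compare the denominator to the standard form s^2 + 2ζωₙs + ωₙ².
ωₙ² = 64, so ωₙ = 8 rad/s.
2ζωₙ = 9, so ζ = 9/(2·8) = 0.5625.

ζ = 0.5625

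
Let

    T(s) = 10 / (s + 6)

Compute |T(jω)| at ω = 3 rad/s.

Substitute s = j3: numerator = 10, denominator = 6 + j3.
|T(j3)| = |10| / |6 + j3| = 10 / 6.7082 ≈ 1.491.

|T(j3)| ≈ 1.491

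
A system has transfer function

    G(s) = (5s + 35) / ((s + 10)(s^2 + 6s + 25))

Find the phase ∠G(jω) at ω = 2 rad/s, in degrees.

At s = j2: numerator = 35 + j10, denominator = 186 + j162.
∠G = ∠num − ∠den = 15.945° − (41.055°) = -25.11°.

∠G(j2) ≈ -25.11°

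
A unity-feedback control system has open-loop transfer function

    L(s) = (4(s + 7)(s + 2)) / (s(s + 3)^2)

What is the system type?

Type 1

The denominator has 1 factor of s at the origin (free integrator), so this is a Type 1 system.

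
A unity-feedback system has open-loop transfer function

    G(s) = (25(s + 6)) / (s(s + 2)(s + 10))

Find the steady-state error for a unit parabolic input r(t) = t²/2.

G(s) has one pole at the origin.
This is a Type 1 system; Ka = lim_{s→0} s^2·G(s) = 0, so the steady-state error for a parabola input is infinite.

e_ss = ∞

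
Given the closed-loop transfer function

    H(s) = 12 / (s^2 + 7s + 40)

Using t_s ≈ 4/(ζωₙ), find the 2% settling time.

t_s ≈ 1.143 s

Comparing s^2 + 7s + 40 to s^2 + 2ζωₙs + ωₙ²: ωₙ = √40 ≈ 6.325 rad/s and ζ = 7/(2·√40) ≈ 0.5534.
ζωₙ = 7/2 = 3.5, so t_s ≈ 4/(ζωₙ) = 4/3.5 ≈ 1.143 s.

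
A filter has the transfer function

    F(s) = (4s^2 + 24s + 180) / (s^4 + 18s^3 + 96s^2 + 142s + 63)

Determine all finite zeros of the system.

s = -3 ± 6j

Set the numerator to zero: 4s^2 + 24s + 180 = 0, i.e. 4·(s^2 + 6s + 45) = 0.
Factoring: (s^2 + 6s + 45) = 0.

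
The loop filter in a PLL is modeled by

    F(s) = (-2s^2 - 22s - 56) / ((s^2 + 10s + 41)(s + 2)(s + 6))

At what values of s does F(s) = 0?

s = -7, -4

Set the numerator to zero: -2s^2 - 22s - 56 = 0, i.e. -2·(s^2 + 11s + 28) = 0.
Factoring: (s + 7)(s + 4) = 0.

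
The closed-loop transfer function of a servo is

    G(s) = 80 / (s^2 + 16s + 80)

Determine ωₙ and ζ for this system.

Compare the denominator to the standard form s^2 + 2ζωₙs + ωₙ².
ωₙ² = 80, so ωₙ = √80 ≈ 8.944 rad/s.
2ζωₙ = 16, so ζ = 16/(2·√80) ≈ 0.8944.

ωₙ ≈ 8.944 rad/s, ζ ≈ 0.8944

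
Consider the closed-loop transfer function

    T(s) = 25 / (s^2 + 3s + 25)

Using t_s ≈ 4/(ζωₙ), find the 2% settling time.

Comparing s^2 + 3s + 25 to s^2 + 2ζωₙs + ωₙ²: ωₙ = 5 rad/s and ζ = 3/(2·5) = 0.3.
ζωₙ = 3/2 = 1.5, so t_s ≈ 4/(ζωₙ) = 4/1.5 ≈ 2.667 s.

t_s ≈ 2.667 s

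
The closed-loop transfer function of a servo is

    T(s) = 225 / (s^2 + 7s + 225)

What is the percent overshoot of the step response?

Comparing s^2 + 7s + 225 to s^2 + 2ζωₙs + ωₙ²: ωₙ = 15 rad/s and ζ = 7/(2·15) ≈ 0.2333.
%OS = 100·exp(−πζ/√(1−ζ²)) = 100·exp(−π·0.2333/√(1−0.2333²)) ≈ 47.1%.

%OS ≈ 47.1%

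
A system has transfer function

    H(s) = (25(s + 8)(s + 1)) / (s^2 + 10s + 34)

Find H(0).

At s = 0 each factor (s + a) contributes a and each (s^2 + bs + c) contributes c.
H(0) = 25·(8) · (1) / ((34)) = 200/34 = 100/17.

H(0) = 100/17 ≈ 5.882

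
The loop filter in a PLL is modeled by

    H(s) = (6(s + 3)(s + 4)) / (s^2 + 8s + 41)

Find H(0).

At s = 0 each factor (s + a) contributes a and each (s^2 + bs + c) contributes c.
H(0) = 6·(3) · (4) / ((41)) = 72/41 = 72/41.

H(0) = 72/41 ≈ 1.756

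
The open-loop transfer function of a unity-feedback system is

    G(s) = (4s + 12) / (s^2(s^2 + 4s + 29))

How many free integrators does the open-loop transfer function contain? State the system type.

The denominator has 2 factors of s at the origin (free integrators), so this is a Type 2 system.

Type 2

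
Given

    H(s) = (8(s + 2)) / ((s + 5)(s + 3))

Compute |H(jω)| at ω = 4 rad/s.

|H(j4)| ≈ 1.117

Substitute s = j4: numerator = 16 + j32, denominator = -1 + j32.
|H(j4)| = |16 + j32| / |-1 + j32| = 35.777 / 32.016 ≈ 1.117.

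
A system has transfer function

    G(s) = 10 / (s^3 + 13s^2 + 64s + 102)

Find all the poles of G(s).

s = -5 ± 3j, -3

The poles are the roots of the denominator s^3 + 13s^2 + 64s + 102 = 0.
Trying s = -3: the polynomial evaluates to 0, so (s + 3) is a factor.
Dividing out leaves s^2 + 10s + 34 = 0.
The quadratic formula then gives s = -5 ± 3j.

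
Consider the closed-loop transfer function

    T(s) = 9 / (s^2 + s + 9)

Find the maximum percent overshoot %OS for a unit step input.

Comparing s^2 + s + 9 to s^2 + 2ζωₙs + ωₙ²: ωₙ = 3 rad/s and ζ = 1/(2·3) ≈ 0.1667.
%OS = 100·exp(−πζ/√(1−ζ²)) = 100·exp(−π·0.1667/√(1−0.1667²)) ≈ 58.8%.

%OS ≈ 58.8%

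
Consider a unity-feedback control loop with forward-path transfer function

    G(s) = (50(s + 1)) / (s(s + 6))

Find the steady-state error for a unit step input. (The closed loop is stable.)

e_ss = 0

G(s) has one pole at the origin.
This is a Type 1 system; for a step input the steady-state error is zero.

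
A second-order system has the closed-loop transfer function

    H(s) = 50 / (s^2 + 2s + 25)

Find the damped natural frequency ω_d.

ω_d ≈ 4.899 rad/s

Comparing s^2 + 2s + 25 to s^2 + 2ζωₙs + ωₙ²: ωₙ = 5 rad/s and ζ = 2/(2·5) = 0.2.
ζωₙ = 2/2 = 1, so ω_d = ωₙ√(1−ζ²) = √(ωₙ² − (ζωₙ)²) = √(25 − 1²) = √24 ≈ 4.899 rad/s.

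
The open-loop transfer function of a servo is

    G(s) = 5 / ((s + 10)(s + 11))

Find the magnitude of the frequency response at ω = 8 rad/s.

|G(j8)| ≈ 0.02871

Substitute s = j8: numerator = 5, denominator = 46 + j168.
|G(j8)| = |5| / |46 + j168| = 5 / 174.18 ≈ 0.02871.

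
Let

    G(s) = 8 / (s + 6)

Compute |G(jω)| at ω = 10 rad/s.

Substitute s = j10: numerator = 8, denominator = 6 + j10.
|G(j10)| = |8| / |6 + j10| = 8 / 11.662 ≈ 0.6860.

|G(j10)| ≈ 0.6860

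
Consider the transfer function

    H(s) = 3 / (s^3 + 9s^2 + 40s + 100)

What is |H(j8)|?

|H(j8)| ≈ 0.005845

Substitute s = j8: numerator = 3, denominator = -476 - j192.
|H(j8)| = |3| / |-476 - j192| = 3 / 513.26 ≈ 0.005845.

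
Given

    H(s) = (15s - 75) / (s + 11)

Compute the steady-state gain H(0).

H(0) = -75/11 ≈ -6.818

Set s = 0: H(0) = (-75) / (11) = -75/11.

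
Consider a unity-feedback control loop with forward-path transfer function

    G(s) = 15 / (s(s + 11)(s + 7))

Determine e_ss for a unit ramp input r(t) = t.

G(s) has one pole at the origin.
This is a Type 1 system. Kv = lim_{s→0} s·G(s) = 15/77.
e_ss = 1/Kv = 1/(15/77) = 77/15 ≈ 5.133.

e_ss = 5.133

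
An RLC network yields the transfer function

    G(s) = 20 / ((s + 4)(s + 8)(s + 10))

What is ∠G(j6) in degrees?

∠G(j6) ≈ -124.1°

At s = j6: numerator = 20, denominator = -472 + j696.
∠G = ∠num − ∠den = 0° − (124.14°) = -124.1°.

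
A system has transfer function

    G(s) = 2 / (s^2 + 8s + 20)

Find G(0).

Set s = 0: G(0) = (2) / (20) = 1/10.

G(0) = 1/10 ≈ 0.1000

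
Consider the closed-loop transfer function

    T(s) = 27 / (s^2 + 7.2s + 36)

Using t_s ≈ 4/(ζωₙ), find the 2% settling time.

Comparing s^2 + 7.2s + 36 to s^2 + 2ζωₙs + ωₙ²: ωₙ = 6 rad/s and ζ = 7.2/(2·6) = 0.6.
ζωₙ = 7.2/2 = 3.6, so t_s ≈ 4/(ζωₙ) = 4/3.6 ≈ 1.111 s.

t_s ≈ 1.111 s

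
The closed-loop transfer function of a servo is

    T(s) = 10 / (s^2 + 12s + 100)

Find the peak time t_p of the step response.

Comparing s^2 + 12s + 100 to s^2 + 2ζωₙs + ωₙ²: ωₙ = 10 rad/s and ζ = 12/(2·10) = 0.6.
ζωₙ = 12/2 = 6, so ω_d = ωₙ√(1−ζ²) = √(ωₙ² − (ζωₙ)²) = √(100 − 6²) = √64 = 8 rad/s.
t_p = π/ω_d = π/8 ≈ 0.3927 s.

t_p ≈ 0.3927 s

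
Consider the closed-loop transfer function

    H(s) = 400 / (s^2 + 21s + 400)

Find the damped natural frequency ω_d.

ω_d ≈ 17.02 rad/s

Comparing s^2 + 21s + 400 to s^2 + 2ζωₙs + ωₙ²: ωₙ = 20 rad/s and ζ = 21/(2·20) = 0.525.
ζωₙ = 21/2 = 10.5, so ω_d = ωₙ√(1−ζ²) = √(ωₙ² − (ζωₙ)²) = √(400 − 10.5²) = √289.75 ≈ 17.02 rad/s.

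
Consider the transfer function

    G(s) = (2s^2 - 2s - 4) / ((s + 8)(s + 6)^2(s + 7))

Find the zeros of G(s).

s = 2, -1

Set the numerator to zero: 2s^2 - 2s - 4 = 0, i.e. 2·(s^2 - s - 2) = 0.
Factoring: (s - 2)(s + 1) = 0.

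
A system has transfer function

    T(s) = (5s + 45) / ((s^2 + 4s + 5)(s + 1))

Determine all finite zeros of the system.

Set the numerator to zero: 5s + 45 = 0, i.e. 5·(s + 9) = 0.
So s = -9.

s = -9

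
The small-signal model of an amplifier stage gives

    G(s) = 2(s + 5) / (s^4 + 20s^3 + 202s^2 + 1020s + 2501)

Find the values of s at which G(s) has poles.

The poles are the roots of the denominator s^4 + 20s^3 + 202s^2 + 1020s + 2501 = 0.
No real roots exist; factor into two real quadratics: (s^2 + 10s + 61)(s^2 + 10s + 41) = 0.
Each quadratic gives a conjugate pair via the quadratic formula.

s = -5 + 6j, -5 - 6j, -5 + 4j, -5 - 4j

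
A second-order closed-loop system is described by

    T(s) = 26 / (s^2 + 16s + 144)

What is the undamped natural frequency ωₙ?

ωₙ = 12 rad/s

Compare the denominator to the standard form s^2 + 2ζωₙs + ωₙ².
ωₙ² = 144, so ωₙ = 12 rad/s.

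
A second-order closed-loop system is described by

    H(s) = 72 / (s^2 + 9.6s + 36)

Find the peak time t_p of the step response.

Comparing s^2 + 9.6s + 36 to s^2 + 2ζωₙs + ωₙ²: ωₙ = 6 rad/s and ζ = 9.6/(2·6) = 0.8.
ζωₙ = 9.6/2 = 4.8, so ω_d = ωₙ√(1−ζ²) = √(ωₙ² − (ζωₙ)²) = √(36 − 4.8²) = √12.96 = 3.600 rad/s.
t_p = π/ω_d = π/3.600 ≈ 0.8727 s.

t_p ≈ 0.8727 s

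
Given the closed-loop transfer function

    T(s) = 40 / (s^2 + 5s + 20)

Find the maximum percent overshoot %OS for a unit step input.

Comparing s^2 + 5s + 20 to s^2 + 2ζωₙs + ωₙ²: ωₙ = √20 ≈ 4.472 rad/s and ζ = 5/(2·√20) ≈ 0.5590.
%OS = 100·exp(−πζ/√(1−ζ²)) = 100·exp(−π·0.5590/√(1−0.5590²)) ≈ 12.0%.

%OS ≈ 12.0%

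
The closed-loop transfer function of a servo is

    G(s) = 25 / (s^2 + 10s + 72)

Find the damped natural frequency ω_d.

ω_d ≈ 6.856 rad/s

Comparing s^2 + 10s + 72 to s^2 + 2ζωₙs + ωₙ²: ωₙ = √72 ≈ 8.485 rad/s and ζ = 10/(2·√72) ≈ 0.5893.
ζωₙ = 10/2 = 5, so ω_d = ωₙ√(1−ζ²) = √(ωₙ² − (ζωₙ)²) = √(72 − 5²) = √47 ≈ 6.856 rad/s.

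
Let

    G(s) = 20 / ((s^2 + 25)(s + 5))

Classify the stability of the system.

The poles can be read from the denominator factors: s = 5j, -5j, -5.
Since the simple pole(s) at s = 5j, -5j lie on the jω-axis with none in the right half-plane, the system is marginally stable.

marginally stable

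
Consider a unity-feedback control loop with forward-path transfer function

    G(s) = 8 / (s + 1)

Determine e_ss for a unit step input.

e_ss = 0.1111

G(s) has no poles at the origin.
This is a Type 0 system. Kp = lim_{s→0} G(s) = 8/1.
e_ss = 1/(1 + Kp) = 1/(1 + 8) = 1/9 ≈ 0.1111.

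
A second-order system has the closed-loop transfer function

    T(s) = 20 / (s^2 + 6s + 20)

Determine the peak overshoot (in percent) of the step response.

Comparing s^2 + 6s + 20 to s^2 + 2ζωₙs + ωₙ²: ωₙ = √20 ≈ 4.472 rad/s and ζ = 6/(2·√20) ≈ 0.6708.
%OS = 100·exp(−πζ/√(1−ζ²)) = 100·exp(−π·0.6708/√(1−0.6708²)) ≈ 5.83%.

%OS ≈ 5.83%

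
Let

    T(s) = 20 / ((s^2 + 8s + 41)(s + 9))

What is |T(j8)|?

Substitute s = j8: numerator = 20, denominator = -719 + j392.
|T(j8)| = |20| / |-719 + j392| = 20 / 818.92 ≈ 0.02442.

|T(j8)| ≈ 0.02442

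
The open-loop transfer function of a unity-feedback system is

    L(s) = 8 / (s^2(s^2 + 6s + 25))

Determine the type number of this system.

The denominator has 2 factors of s at the origin (free integrators), so this is a Type 2 system.

Type 2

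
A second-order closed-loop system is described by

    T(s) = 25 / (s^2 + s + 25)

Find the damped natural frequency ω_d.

ω_d ≈ 4.975 rad/s

Comparing s^2 + s + 25 to s^2 + 2ζωₙs + ωₙ²: ωₙ = 5 rad/s and ζ = 1/(2·5) = 0.1.
ζωₙ = 1/2 = 0.5, so ω_d = ωₙ√(1−ζ²) = √(ωₙ² − (ζωₙ)²) = √(25 − 0.5²) = √24.75 ≈ 4.975 rad/s.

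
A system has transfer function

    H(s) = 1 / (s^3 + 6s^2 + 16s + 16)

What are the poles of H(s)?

s = -2 ± 2j, -2

The poles are the roots of the denominator s^3 + 6s^2 + 16s + 16 = 0.
Trying s = -2: the polynomial evaluates to 0, so (s + 2) is a factor.
Dividing out leaves s^2 + 4s + 8 = 0.
The quadratic formula then gives s = -2 ± 2j.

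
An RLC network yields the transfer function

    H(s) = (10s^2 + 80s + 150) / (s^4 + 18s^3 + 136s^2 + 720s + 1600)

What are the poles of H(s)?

The poles are the roots of the denominator s^4 + 18s^3 + 136s^2 + 720s + 1600 = 0.
Trying s = -10: the polynomial evaluates to 0, so (s + 10) is a factor.
Dividing out leaves s^3 + 8s^2 + 56s + 160 = 0.
This factors further as (s^2 + 4s + 40)(s + 4) = 0.

s = -2 + 6j, -2 - 6j, -10, -4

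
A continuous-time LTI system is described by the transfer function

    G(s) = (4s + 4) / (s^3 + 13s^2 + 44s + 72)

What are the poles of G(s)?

s = -2 ± 2j, -9

The poles are the roots of the denominator s^3 + 13s^2 + 44s + 72 = 0.
Trying s = -9: the polynomial evaluates to 0, so (s + 9) is a factor.
Dividing out leaves s^2 + 4s + 8 = 0.
The quadratic formula then gives s = -2 ± 2j.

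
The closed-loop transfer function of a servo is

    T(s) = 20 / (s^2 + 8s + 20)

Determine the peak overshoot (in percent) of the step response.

Comparing s^2 + 8s + 20 to s^2 + 2ζωₙs + ωₙ²: ωₙ = √20 ≈ 4.472 rad/s and ζ = 8/(2·√20) ≈ 0.8944.
%OS = 100·exp(−πζ/√(1−ζ²)) = 100·exp(−π·0.8944/√(1−0.8944²)) ≈ 0.187%.

%OS ≈ 0.187%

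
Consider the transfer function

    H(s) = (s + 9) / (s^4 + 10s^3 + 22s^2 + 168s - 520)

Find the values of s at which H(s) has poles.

s = -10, -1 + 5j, -1 - 5j, 2

The poles are the roots of the denominator s^4 + 10s^3 + 22s^2 + 168s - 520 = 0.
Trying s = -10: the polynomial evaluates to 0, so (s + 10) is a factor.
Dividing out leaves s^3 + 22s - 52 = 0.
This factors further as (s^2 + 2s + 26)(s - 2) = 0.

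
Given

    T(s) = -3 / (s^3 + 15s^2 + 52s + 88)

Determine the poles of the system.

The poles are the roots of the denominator s^3 + 15s^2 + 52s + 88 = 0.
Trying s = -11: the polynomial evaluates to 0, so (s + 11) is a factor.
Dividing out leaves s^2 + 4s + 8 = 0.
The quadratic formula then gives s = -2 ± 2j.

s = -2 ± 2j, -11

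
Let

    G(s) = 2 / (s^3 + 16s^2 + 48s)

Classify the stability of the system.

marginally stable

The denominator s^3 + 16s^2 + 48s factors as s(s + 12)(s + 4), giving poles at s = 0, -12, -4.
Since the simple pole(s) at s = 0 lie on the jω-axis with none in the right half-plane, the system is marginally stable.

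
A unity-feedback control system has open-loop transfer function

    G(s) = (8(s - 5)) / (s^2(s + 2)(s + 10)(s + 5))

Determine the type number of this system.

Type 2

The denominator has 2 factors of s at the origin (free integrators), so this is a Type 2 system.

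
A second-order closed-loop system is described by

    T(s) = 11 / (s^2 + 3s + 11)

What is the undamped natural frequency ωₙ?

ωₙ ≈ 3.317 rad/s

Compare the denominator to the standard form s^2 + 2ζωₙs + ωₙ².
ωₙ² = 11, so ωₙ = √11 ≈ 3.317 rad/s.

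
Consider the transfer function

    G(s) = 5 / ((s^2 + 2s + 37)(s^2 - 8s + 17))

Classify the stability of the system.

The poles can be read from the denominator factors: s = -1 + 6j, -1 - 6j, 4 + j, 4 - j.
Since the pole(s) at s = 4 ± j lie in the right half-plane, the system is unstable.

unstable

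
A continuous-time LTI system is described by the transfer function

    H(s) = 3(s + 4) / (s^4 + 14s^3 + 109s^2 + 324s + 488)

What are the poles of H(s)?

s = -5 ± 6j, -2 ± 2j

The poles are the roots of the denominator s^4 + 14s^3 + 109s^2 + 324s + 488 = 0.
No real roots exist; factor into two real quadratics: (s^2 + 10s + 61)(s^2 + 4s + 8) = 0.
Each quadratic gives a conjugate pair via the quadratic formula.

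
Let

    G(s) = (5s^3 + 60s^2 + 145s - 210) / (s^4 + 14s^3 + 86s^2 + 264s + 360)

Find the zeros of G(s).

Set the numerator to zero: 5s^3 + 60s^2 + 145s - 210 = 0, i.e. 5·(s^3 + 12s^2 + 29s - 42) = 0.
Factoring: (s - 1)(s + 6)(s + 7) = 0.

s = 1, -6, -7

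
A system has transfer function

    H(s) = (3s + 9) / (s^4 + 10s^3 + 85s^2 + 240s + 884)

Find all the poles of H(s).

s = -4 ± 6j, -1 ± 4j

The poles are the roots of the denominator s^4 + 10s^3 + 85s^2 + 240s + 884 = 0.
No real roots exist; factor into two real quadratics: (s^2 + 8s + 52)(s^2 + 2s + 17) = 0.
Each quadratic gives a conjugate pair via the quadratic formula.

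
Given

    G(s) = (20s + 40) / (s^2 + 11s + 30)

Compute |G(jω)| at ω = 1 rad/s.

|G(j1)| ≈ 1.442

Substitute s = j1: numerator = 40 + j20, denominator = 29 + j11.
|G(j1)| = |40 + j20| / |29 + j11| = 44.721 / 31.016 ≈ 1.442.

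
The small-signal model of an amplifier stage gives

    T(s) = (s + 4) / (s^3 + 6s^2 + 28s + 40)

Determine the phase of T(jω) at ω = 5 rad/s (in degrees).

∠T(j5) ≈ -120.9°

At s = j5: numerator = 4 + j5, denominator = -110 + j15.
∠T = ∠num − ∠den = 51.340° − (172.23°) = -120.9°.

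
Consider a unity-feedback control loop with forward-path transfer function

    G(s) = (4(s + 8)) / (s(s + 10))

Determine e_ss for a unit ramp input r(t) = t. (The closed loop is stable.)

e_ss = 0.3125

G(s) has one pole at the origin.
This is a Type 1 system. Kv = lim_{s→0} s·G(s) = 32/10 = 16/5.
e_ss = 1/Kv = 1/(16/5) = 5/16 ≈ 0.3125.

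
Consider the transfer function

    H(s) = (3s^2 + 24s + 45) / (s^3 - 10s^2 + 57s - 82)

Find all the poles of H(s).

s = 4 + 5j, 4 - 5j, 2

The poles are the roots of the denominator s^3 - 10s^2 + 57s - 82 = 0.
Trying s = 2: the polynomial evaluates to 0, so (s - 2) is a factor.
Dividing out leaves s^2 - 8s + 41 = 0.
The quadratic formula then gives s = 4 ± 5j.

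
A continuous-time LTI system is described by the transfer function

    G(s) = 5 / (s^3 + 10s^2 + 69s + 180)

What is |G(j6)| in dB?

Substitute s = j6: numerator = 5, denominator = -180 + j198.
|G(j6)| = |5| / |-180 + j198| = 5 / 267.59 ≈ 0.01869.
In decibels: 20·log₁₀(0.01869) ≈ -34.6 dB.

|G(j6)|_dB ≈ -34.6 dB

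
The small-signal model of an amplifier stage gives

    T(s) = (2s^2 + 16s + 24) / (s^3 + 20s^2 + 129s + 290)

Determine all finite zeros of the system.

s = -6, -2

Set the numerator to zero: 2s^2 + 16s + 24 = 0, i.e. 2·(s^2 + 8s + 12) = 0.
Factoring: (s + 6)(s + 2) = 0.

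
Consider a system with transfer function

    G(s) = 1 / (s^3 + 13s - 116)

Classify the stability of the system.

unstable

The denominator s^3 + 13s - 116 factors as (s^2 + 4s + 29)(s - 4), giving poles at s = -2 + 5j, -2 - 5j, 4.
Since the pole(s) at s = 4 lie in the right half-plane, the system is unstable.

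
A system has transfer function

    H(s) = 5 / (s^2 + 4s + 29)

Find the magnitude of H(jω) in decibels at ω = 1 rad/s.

Substitute s = j1: numerator = 5, denominator = 28 + j4.
|H(j1)| = |5| / |28 + j4| = 5 / 28.284 ≈ 0.1768.
In decibels: 20·log₁₀(0.1768) ≈ -15.1 dB.

|H(j1)|_dB ≈ -15.1 dB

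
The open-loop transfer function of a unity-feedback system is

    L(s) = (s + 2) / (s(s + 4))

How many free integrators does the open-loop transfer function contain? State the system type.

The denominator has 1 factor of s at the origin (free integrator), so this is a Type 1 system.

Type 1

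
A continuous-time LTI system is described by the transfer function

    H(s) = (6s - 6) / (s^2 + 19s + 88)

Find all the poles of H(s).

s = -8, -11

The poles are the roots of the denominator s^2 + 19s + 88 = 0.
Factoring: (s + 8)(s + 11) = 0, so s = -8 and s = -11.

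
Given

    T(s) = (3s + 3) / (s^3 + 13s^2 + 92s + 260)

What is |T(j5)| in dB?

|T(j5)|_dB ≈ -27.0 dB

Substitute s = j5: numerator = 3 + j15, denominator = -65 + j335.
|T(j5)| = |3 + j15| / |-65 + j335| = 15.297 / 341.25 ≈ 0.04483.
In decibels: 20·log₁₀(0.04483) ≈ -27.0 dB.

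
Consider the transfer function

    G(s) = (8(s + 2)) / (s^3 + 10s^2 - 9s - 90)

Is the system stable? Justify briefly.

unstable

The denominator s^3 + 10s^2 - 9s - 90 factors as (s + 10)(s + 3)(s - 3), giving poles at s = -10, -3, 3.
Since the pole(s) at s = 3 lie in the right half-plane, the system is unstable.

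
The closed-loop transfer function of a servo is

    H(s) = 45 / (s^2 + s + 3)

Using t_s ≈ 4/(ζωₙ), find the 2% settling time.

Comparing s^2 + s + 3 to s^2 + 2ζωₙs + ωₙ²: ωₙ = √3 ≈ 1.732 rad/s and ζ = 1/(2·√3) ≈ 0.2887.
ζωₙ = 1/2 = 0.5, so t_s ≈ 4/(ζωₙ) = 4/0.5 = 8 s.

t_s ≈ 8 s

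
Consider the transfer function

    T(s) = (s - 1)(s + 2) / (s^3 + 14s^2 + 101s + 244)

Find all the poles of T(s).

The poles are the roots of the denominator s^3 + 14s^2 + 101s + 244 = 0.
Trying s = -4: the polynomial evaluates to 0, so (s + 4) is a factor.
Dividing out leaves s^2 + 10s + 61 = 0.
The quadratic formula then gives s = -5 ± 6j.

s = -5 ± 6j, -4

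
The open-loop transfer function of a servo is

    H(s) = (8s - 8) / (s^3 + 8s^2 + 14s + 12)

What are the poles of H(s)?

s = -1 + j, -1 - j, -6

The poles are the roots of the denominator s^3 + 8s^2 + 14s + 12 = 0.
Trying s = -6: the polynomial evaluates to 0, so (s + 6) is a factor.
Dividing out leaves s^2 + 2s + 2 = 0.
The quadratic formula then gives s = -1 ± 1j.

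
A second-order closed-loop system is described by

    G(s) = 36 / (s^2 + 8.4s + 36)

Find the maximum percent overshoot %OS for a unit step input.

Comparing s^2 + 8.4s + 36 to s^2 + 2ζωₙs + ωₙ²: ωₙ = 6 rad/s and ζ = 8.4/(2·6) = 0.7.
%OS = 100·exp(−πζ/√(1−ζ²)) = 100·exp(−π·0.7/√(1−0.7²)) ≈ 4.60%.

%OS ≈ 4.60%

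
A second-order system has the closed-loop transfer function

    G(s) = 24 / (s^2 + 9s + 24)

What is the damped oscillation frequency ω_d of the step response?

ω_d ≈ 1.936 rad/s

Comparing s^2 + 9s + 24 to s^2 + 2ζωₙs + ωₙ²: ωₙ = √24 ≈ 4.899 rad/s and ζ = 9/(2·√24) ≈ 0.9186.
ζωₙ = 9/2 = 4.5, so ω_d = ωₙ√(1−ζ²) = √(ωₙ² − (ζωₙ)²) = √(24 − 4.5²) = √3.75 ≈ 1.936 rad/s.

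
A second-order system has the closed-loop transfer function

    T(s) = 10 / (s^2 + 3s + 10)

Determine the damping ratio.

ζ ≈ 0.4743

Compare the denominator to the standard form s^2 + 2ζωₙs + ωₙ².
ωₙ² = 10, so ωₙ = √10 ≈ 3.162 rad/s.
2ζωₙ = 3, so ζ = 3/(2·√10) ≈ 0.4743.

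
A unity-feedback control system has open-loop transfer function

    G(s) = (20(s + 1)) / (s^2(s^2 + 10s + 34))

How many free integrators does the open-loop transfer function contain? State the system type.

Type 2

The denominator has 2 factors of s at the origin (free integrators), so this is a Type 2 system.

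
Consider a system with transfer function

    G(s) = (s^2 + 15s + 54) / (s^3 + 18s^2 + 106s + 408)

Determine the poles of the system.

s = -3 + 5j, -3 - 5j, -12

The poles are the roots of the denominator s^3 + 18s^2 + 106s + 408 = 0.
Trying s = -12: the polynomial evaluates to 0, so (s + 12) is a factor.
Dividing out leaves s^2 + 6s + 34 = 0.
The quadratic formula then gives s = -3 ± 5j.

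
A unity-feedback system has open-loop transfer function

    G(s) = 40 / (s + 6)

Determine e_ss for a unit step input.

G(s) has no poles at the origin.
This is a Type 0 system. Kp = lim_{s→0} G(s) = 40/6 = 20/3.
e_ss = 1/(1 + Kp) = 1/(1 + 20/3) = 3/23 ≈ 0.1304.

e_ss = 0.1304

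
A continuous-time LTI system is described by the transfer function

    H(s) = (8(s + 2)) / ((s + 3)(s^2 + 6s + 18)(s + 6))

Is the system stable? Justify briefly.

The poles can be read from the denominator factors: s = -3, -3 + 3j, -3 - 3j, -6.
Since all poles lie strictly in the left half-plane, the system is stable.

stable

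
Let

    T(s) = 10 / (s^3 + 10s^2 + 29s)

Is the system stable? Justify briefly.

The denominator s^3 + 10s^2 + 29s factors as s(s^2 + 10s + 29), giving poles at s = 0, -5 + 2j, -5 - 2j.
Since the simple pole(s) at s = 0 lie on the jω-axis with none in the right half-plane, the system is marginally stable.

marginally stable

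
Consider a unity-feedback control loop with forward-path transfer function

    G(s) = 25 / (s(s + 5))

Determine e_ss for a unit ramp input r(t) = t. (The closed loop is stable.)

e_ss = 0.2000

G(s) has one pole at the origin.
This is a Type 1 system. Kv = lim_{s→0} s·G(s) = 25/5 = 5.
e_ss = 1/Kv = 1/(5) = 1/5 ≈ 0.2000.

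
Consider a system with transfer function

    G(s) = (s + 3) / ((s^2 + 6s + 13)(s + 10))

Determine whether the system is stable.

The poles can be read from the denominator factors: s = -3 ± 2j, -10.
Since all poles lie strictly in the left half-plane, the system is stable.

stable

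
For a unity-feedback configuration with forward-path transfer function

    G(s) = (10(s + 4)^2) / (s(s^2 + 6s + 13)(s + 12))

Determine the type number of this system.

The denominator has 1 factor of s at the origin (free integrator), so this is a Type 1 system.

Type 1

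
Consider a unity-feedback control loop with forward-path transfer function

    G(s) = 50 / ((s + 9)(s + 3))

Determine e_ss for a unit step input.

e_ss = 0.3506

G(s) has no poles at the origin.
This is a Type 0 system. Kp = lim_{s→0} G(s) = 50/27.
e_ss = 1/(1 + Kp) = 1/(1 + 50/27) = 27/77 ≈ 0.3506.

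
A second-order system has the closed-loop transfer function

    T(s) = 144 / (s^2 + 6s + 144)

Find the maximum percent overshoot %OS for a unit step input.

%OS ≈ 44.4%

Comparing s^2 + 6s + 144 to s^2 + 2ζωₙs + ωₙ²: ωₙ = 12 rad/s and ζ = 6/(2·12) = 0.25.
%OS = 100·exp(−πζ/√(1−ζ²)) = 100·exp(−π·0.25/√(1−0.25²)) ≈ 44.4%.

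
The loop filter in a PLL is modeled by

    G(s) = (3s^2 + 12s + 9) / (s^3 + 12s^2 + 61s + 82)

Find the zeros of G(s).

Set the numerator to zero: 3s^2 + 12s + 9 = 0, i.e. 3·(s^2 + 4s + 3) = 0.
Factoring: (s + 3)(s + 1) = 0.

s = -3, -1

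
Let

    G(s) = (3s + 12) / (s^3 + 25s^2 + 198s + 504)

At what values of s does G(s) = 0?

Set the numerator to zero: 3s + 12 = 0, i.e. 3·(s + 4) = 0.
So s = -4.

s = -4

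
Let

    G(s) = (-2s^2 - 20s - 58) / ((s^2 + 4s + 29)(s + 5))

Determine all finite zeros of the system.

Set the numerator to zero: -2s^2 - 20s - 58 = 0, i.e. -2·(s^2 + 10s + 29) = 0.
Factoring: (s^2 + 10s + 29) = 0.

s = -5 ± 2j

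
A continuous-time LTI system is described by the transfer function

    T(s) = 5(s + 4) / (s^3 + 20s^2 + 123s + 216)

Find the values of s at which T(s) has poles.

s = -8, -9, -3

The poles are the roots of the denominator s^3 + 20s^2 + 123s + 216 = 0.
Trying s = -8: the polynomial evaluates to 0, so (s + 8) is a factor.
Dividing out leaves s^2 + 12s + 27 = 0.
Factoring the quadratic: (s + 9)(s + 3) = 0.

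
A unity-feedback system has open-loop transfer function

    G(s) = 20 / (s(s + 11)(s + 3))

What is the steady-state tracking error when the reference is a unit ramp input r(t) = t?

e_ss = 1.650

G(s) has one pole at the origin.
This is a Type 1 system. Kv = lim_{s→0} s·G(s) = 20/33.
e_ss = 1/Kv = 1/(20/33) = 33/20 ≈ 1.650.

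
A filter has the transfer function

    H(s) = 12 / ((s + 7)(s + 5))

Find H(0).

H(0) = 12/35 ≈ 0.3429

At s = 0 each factor (s + a) contributes a and each (s^2 + bs + c) contributes c.
H(0) = 12·1 / ((7) · (5)) = 12/35 = 12/35.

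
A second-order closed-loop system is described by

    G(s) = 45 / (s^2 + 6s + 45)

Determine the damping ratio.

ζ ≈ 0.4472

Compare the denominator to the standard form s^2 + 2ζωₙs + ωₙ².
ωₙ² = 45, so ωₙ = √45 ≈ 6.708 rad/s.
2ζωₙ = 6, so ζ = 6/(2·√45) ≈ 0.4472.
With ζ = 0.4472 the response is underdamped.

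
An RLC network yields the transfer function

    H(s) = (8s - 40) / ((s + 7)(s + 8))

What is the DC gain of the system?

Set s = 0: H(0) = (-40) / (56) = -5/7.

H(0) = -5/7 ≈ -0.7143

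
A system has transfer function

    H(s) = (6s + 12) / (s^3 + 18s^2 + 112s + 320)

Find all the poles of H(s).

s = -4 ± 4j, -10

The poles are the roots of the denominator s^3 + 18s^2 + 112s + 320 = 0.
Trying s = -10: the polynomial evaluates to 0, so (s + 10) is a factor.
Dividing out leaves s^2 + 8s + 32 = 0.
The quadratic formula then gives s = -4 ± 4j.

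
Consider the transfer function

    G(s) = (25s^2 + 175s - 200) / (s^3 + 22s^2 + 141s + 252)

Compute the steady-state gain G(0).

Set s = 0: G(0) = (-200) / (252) = -50/63.

G(0) = -50/63 ≈ -0.7937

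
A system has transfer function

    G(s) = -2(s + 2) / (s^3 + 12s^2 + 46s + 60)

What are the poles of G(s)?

s = -3 ± j, -6

The poles are the roots of the denominator s^3 + 12s^2 + 46s + 60 = 0.
Trying s = -6: the polynomial evaluates to 0, so (s + 6) is a factor.
Dividing out leaves s^2 + 6s + 10 = 0.
The quadratic formula then gives s = -3 ± 1j.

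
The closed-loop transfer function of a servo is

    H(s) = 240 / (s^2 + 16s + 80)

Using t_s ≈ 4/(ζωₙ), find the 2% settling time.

t_s ≈ 0.5000 s

Comparing s^2 + 16s + 80 to s^2 + 2ζωₙs + ωₙ²: ωₙ = √80 ≈ 8.944 rad/s and ζ = 16/(2·√80) ≈ 0.8944.
ζωₙ = 16/2 = 8, so t_s ≈ 4/(ζωₙ) = 4/8 = 0.5000 s.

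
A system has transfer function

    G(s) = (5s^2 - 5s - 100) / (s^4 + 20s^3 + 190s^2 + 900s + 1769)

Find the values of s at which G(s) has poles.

s = -5 ± 6j, -5 ± 2j

The poles are the roots of the denominator s^4 + 20s^3 + 190s^2 + 900s + 1769 = 0.
No real roots exist; factor into two real quadratics: (s^2 + 10s + 61)(s^2 + 10s + 29) = 0.
Each quadratic gives a conjugate pair via the quadratic formula.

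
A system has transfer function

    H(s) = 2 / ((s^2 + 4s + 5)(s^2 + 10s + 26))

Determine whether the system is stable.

stable

The poles can be read from the denominator factors: s = -2 ± j, -5 ± j.
Since all poles lie strictly in the left half-plane, the system is stable.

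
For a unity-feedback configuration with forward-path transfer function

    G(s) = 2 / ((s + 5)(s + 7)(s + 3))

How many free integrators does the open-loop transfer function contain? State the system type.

Type 0

The denominator has no factor of s at the origin — no free integrator — so this is a Type 0 system.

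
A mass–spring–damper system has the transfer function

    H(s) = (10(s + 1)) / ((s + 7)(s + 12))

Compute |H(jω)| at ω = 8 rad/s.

Substitute s = j8: numerator = 10 + j80, denominator = 20 + j152.
|H(j8)| = |10 + j80| / |20 + j152| = 80.623 / 153.31 ≈ 0.5259.

|H(j8)| ≈ 0.5259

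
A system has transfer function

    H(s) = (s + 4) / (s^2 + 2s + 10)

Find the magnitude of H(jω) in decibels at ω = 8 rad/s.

Substitute s = j8: numerator = 4 + j8, denominator = -54 + j16.
|H(j8)| = |4 + j8| / |-54 + j16| = 8.9443 / 56.321 ≈ 0.1588.
In decibels: 20·log₁₀(0.1588) ≈ -16.0 dB.

|H(j8)|_dB ≈ -16.0 dB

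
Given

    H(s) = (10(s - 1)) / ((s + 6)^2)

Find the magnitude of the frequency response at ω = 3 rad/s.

|H(j3)| ≈ 0.7027

Substitute s = j3: numerator = -10 + j30, denominator = 27 + j36.
|H(j3)| = |-10 + j30| / |27 + j36| = 31.623 / 45 ≈ 0.7027.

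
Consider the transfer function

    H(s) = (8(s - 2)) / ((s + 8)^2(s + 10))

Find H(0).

H(0) = -1/40 ≈ -0.02500

At s = 0 each factor (s + a) contributes a and each (s^2 + bs + c) contributes c.
H(0) = 8·(-2) / ((8) · (8) · (10)) = -16/640 = -1/40.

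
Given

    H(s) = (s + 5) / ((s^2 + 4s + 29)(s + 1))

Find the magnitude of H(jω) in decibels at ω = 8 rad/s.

Substitute s = j8: numerator = 5 + j8, denominator = -291 - j248.
|H(j8)| = |5 + j8| / |-291 - j248| = 9.4340 / 382.34 ≈ 0.02467.
In decibels: 20·log₁₀(0.02467) ≈ -32.2 dB.

|H(j8)|_dB ≈ -32.2 dB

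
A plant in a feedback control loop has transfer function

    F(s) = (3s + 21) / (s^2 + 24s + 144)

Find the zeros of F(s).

Set the numerator to zero: 3s + 21 = 0, i.e. 3·(s + 7) = 0.
So s = -7.

s = -7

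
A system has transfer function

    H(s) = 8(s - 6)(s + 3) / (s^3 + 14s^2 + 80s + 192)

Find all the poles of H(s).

s = -4 ± 4j, -6

The poles are the roots of the denominator s^3 + 14s^2 + 80s + 192 = 0.
Trying s = -6: the polynomial evaluates to 0, so (s + 6) is a factor.
Dividing out leaves s^2 + 8s + 32 = 0.
The quadratic formula then gives s = -4 ± 4j.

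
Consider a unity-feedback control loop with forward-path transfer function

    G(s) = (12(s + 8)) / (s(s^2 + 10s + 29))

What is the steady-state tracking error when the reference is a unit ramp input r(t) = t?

e_ss = 0.3021

G(s) has one pole at the origin.
This is a Type 1 system. Kv = lim_{s→0} s·G(s) = 96/29.
e_ss = 1/Kv = 1/(96/29) = 29/96 ≈ 0.3021.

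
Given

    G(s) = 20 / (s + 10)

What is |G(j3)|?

|G(j3)| ≈ 1.916

Substitute s = j3: numerator = 20, denominator = 10 + j3.
|G(j3)| = |20| / |10 + j3| = 20 / 10.440 ≈ 1.916.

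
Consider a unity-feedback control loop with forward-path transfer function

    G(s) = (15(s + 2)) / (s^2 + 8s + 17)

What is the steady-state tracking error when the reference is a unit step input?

e_ss = 0.3617

G(s) has no poles at the origin.
This is a Type 0 system. Kp = lim_{s→0} G(s) = 30/17.
e_ss = 1/(1 + Kp) = 1/(1 + 30/17) = 17/47 ≈ 0.3617.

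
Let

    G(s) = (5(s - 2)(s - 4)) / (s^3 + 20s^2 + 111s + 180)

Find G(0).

Set s = 0: G(0) = (40) / (180) = 2/9.

G(0) = 2/9 ≈ 0.2222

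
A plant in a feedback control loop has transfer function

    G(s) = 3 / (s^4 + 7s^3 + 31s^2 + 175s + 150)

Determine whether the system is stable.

marginally stable

The denominator s^4 + 7s^3 + 31s^2 + 175s + 150 factors as (s^2 + 25)(s + 6)(s + 1), giving poles at s = ±5j, -6, -1.
Since the simple pole(s) at s = ±5j lie on the jω-axis with none in the right half-plane, the system is marginally stable.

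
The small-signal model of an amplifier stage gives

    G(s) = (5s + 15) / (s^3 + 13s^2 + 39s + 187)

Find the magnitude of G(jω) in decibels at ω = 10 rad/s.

Substitute s = j10: numerator = 15 + j50, denominator = -1113 - j610.
|G(j10)| = |15 + j50| / |-1113 - j610| = 52.202 / 1269.2 ≈ 0.04113.
In decibels: 20·log₁₀(0.04113) ≈ -27.7 dB.

|G(j10)|_dB ≈ -27.7 dB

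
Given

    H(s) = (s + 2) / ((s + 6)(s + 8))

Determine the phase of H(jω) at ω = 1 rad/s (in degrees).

At s = j1: numerator = 2 + j1, denominator = 47 + j14.
∠H = ∠num − ∠den = 26.565° − (16.587°) = 9.978°.

∠H(j1) ≈ 9.978°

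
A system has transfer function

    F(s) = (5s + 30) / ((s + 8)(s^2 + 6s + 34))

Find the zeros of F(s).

Set the numerator to zero: 5s + 30 = 0, i.e. 5·(s + 6) = 0.
So s = -6.

s = -6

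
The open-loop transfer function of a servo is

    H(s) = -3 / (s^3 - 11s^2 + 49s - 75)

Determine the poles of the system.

The poles are the roots of the denominator s^3 - 11s^2 + 49s - 75 = 0.
Trying s = 3: the polynomial evaluates to 0, so (s - 3) is a factor.
Dividing out leaves s^2 - 8s + 25 = 0.
The quadratic formula then gives s = 4 ± 3j.

s = 3, 4 + 3j, 4 - 3j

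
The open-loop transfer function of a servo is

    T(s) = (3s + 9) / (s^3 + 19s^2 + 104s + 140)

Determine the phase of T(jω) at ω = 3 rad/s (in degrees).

At s = j3: numerator = 9 + j9, denominator = -31 + j285.
∠T = ∠num − ∠den = 45° − (96.208°) = -51.21°.

∠T(j3) ≈ -51.21°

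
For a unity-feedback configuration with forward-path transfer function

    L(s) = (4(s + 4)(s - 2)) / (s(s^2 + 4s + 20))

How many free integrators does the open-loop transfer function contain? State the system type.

Type 1

The denominator has 1 factor of s at the origin (free integrator), so this is a Type 1 system.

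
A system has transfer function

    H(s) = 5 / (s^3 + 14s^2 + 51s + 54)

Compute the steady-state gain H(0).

Set s = 0: H(0) = (5) / (54) = 5/54.

H(0) = 5/54 ≈ 0.09259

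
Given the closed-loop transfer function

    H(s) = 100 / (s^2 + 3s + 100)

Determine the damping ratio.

Compare the denominator to the standard form s^2 + 2ζωₙs + ωₙ².
ωₙ² = 100, so ωₙ = 10 rad/s.
2ζωₙ = 3, so ζ = 3/(2·10) = 0.15.
With ζ = 0.15 the response is underdamped.

ζ = 0.15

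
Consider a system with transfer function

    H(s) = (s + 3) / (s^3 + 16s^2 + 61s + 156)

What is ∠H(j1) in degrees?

At s = j1: numerator = 3 + j1, denominator = 140 + j60.
∠H = ∠num − ∠den = 18.435° − (23.199°) = -4.764°.

∠H(j1) ≈ -4.764°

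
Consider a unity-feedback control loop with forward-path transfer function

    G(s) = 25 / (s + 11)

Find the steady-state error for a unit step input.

e_ss = 0.3056

G(s) has no poles at the origin.
This is a Type 0 system. Kp = lim_{s→0} G(s) = 25/11.
e_ss = 1/(1 + Kp) = 1/(1 + 25/11) = 11/36 ≈ 0.3056.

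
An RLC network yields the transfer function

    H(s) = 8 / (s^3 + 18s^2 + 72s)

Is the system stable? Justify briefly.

marginally stable

The denominator s^3 + 18s^2 + 72s factors as s(s + 12)(s + 6), giving poles at s = 0, -12, -6.
Since the simple pole(s) at s = 0 lie on the jω-axis with none in the right half-plane, the system is marginally stable.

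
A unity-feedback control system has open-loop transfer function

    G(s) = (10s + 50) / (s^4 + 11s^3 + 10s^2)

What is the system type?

Type 2

Factor s from the denominator: s^4 + 11s^3 + 10s^2 = s^2·(s^2 + 11s + 10).
There are 2 poles at the origin, so the system is Type 2.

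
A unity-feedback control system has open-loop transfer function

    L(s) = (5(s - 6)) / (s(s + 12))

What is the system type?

The denominator has 1 factor of s at the origin (free integrator), so this is a Type 1 system.

Type 1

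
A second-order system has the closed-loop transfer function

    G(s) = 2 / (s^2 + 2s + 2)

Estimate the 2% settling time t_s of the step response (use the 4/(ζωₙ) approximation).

t_s ≈ 4 s

Comparing s^2 + 2s + 2 to s^2 + 2ζωₙs + ωₙ²: ωₙ = √2 ≈ 1.414 rad/s and ζ = 2/(2·√2) ≈ 0.7071.
ζωₙ = 2/2 = 1, so t_s ≈ 4/(ζωₙ) = 4/1 = 4 s.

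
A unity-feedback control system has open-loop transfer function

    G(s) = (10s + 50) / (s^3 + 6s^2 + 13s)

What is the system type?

Factor s from the denominator: s^3 + 6s^2 + 13s = s·(s^2 + 6s + 13).
There is 1 pole at the origin, so the system is Type 1.

Type 1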